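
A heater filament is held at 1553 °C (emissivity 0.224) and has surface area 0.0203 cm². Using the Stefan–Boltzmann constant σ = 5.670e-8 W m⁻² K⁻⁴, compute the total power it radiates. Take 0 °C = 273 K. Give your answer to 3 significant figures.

P ≈ 0.287 W

T = 1553 °C + 273 = 1826 K.
Area A = 0.0203 cm² = 2.03×10⁻⁶ m².
P = εσAT⁴ = 0.224 × 5.670×10⁻⁸ × 2.03×10⁻⁶ × (1826)⁴ = 0.287 W.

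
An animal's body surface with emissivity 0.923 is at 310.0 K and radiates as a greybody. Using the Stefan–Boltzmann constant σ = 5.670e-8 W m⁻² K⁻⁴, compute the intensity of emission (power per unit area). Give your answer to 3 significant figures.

I ≈ 483 W/m²

Stefan–Boltzmann: I = εσT⁴ = 0.923 × 5.670×10⁻⁸ × (310.0)⁴ = 483 W/m².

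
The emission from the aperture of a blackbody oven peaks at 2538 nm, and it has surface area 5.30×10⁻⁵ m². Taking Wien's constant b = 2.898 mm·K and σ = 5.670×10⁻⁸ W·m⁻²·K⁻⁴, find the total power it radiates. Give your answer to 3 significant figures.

P ≈ 5.11 W

Wien's law: T = b/λ_max = 2.898×10⁻³/2.538×10⁻⁶ = 1141.84 K.
Area A = 5.30×10⁻⁵ m².
Then P = σAT⁴ = 5.670×10⁻⁸×5.30×10⁻⁵×(1141.84)⁴ = 5.11 W.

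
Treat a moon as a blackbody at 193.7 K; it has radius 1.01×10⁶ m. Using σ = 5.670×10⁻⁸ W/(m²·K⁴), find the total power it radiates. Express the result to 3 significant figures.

Surface area A = 4πR² = 4π(1.01×10⁶ m)² = 1.28190×10¹³ m².
P = σAT⁴ = 5.670×10⁻⁸ × 1.28190×10¹³ × (193.7)⁴ = 1.02×10¹⁵ W.

P ≈ 1.02×10¹⁵ W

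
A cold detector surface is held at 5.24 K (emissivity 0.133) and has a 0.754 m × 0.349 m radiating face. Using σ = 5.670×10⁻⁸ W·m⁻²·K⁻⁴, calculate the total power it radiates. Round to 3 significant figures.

Area A = 0.754 × 0.349 = 0.263146 m².
P = εσAT⁴ = 0.133 × 5.670×10⁻⁸ × 0.263146 × (5.24)⁴ = 1.50×10⁻⁶ W.

P ≈ 1.50×10⁻⁶ W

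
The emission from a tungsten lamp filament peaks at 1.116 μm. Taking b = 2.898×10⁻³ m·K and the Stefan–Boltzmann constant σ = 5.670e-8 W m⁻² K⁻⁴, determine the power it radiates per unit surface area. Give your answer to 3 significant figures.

Wien's law: T = b/λ_max = 2.898×10⁻³/1.116×10⁻⁶ = 2596.77 K.
Then I = σT⁴ = 5.670×10⁻⁸×(2596.77)⁴ = 2.58×10⁶ W/m².

I ≈ 2.58×10⁶ W/m²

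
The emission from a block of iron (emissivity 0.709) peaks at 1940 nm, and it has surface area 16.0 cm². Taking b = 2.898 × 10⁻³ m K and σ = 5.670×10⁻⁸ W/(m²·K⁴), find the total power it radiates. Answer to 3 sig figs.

Wien's law: T = b/λ_max = 2.898×10⁻³/1.940×10⁻⁶ = 1493.81 K.
Area A = 16.0 cm² = 1.60×10⁻³ m².
Then P = εσAT⁴ = 0.709×5.670×10⁻⁸×1.60×10⁻³×(1493.81)⁴ = 320 W.

P ≈ 320 W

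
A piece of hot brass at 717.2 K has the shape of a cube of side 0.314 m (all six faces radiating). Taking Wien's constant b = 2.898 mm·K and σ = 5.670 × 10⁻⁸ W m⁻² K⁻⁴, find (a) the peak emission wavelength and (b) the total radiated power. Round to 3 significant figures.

(a) λ_max = b/T = 2.898×10⁻³/717.2 = 4.041×10⁻⁶ m = 4.04 μm.
Area A = 6s² = 6×(0.314 m)² = 0.591576 m².
(b) P = σAT⁴ = 5.670×10⁻⁸×0.591576×(717.2)⁴ = 8.87×10³ W.

λ_max ≈ 4.04 μm; P ≈ 8.87×10³ W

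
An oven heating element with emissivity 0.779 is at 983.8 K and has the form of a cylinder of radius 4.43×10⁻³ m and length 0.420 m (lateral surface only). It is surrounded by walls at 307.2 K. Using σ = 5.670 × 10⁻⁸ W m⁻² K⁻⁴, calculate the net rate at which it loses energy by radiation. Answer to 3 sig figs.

Lateral area A = 2πrL = 2π×4.43×10⁻³×0.420 = 0.0116905 m².
Net radiated power P_net = εσA(T⁴ − T₀⁴) = 0.779×5.670×10⁻⁸×0.0116905×(983.8⁴ − 307.2⁴).
T⁴ − T₀⁴ = 9.36758×10¹¹ − 8.90604×10⁹ = 9.27852×10¹¹ K⁴, so P_net = 479 W.

Net loss ≈ 479 W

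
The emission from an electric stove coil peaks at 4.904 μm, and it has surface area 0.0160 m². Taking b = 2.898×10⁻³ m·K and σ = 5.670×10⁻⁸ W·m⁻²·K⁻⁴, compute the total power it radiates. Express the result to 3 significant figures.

Wien's law: T = b/λ_max = 2.898×10⁻³/4.904×10⁻⁶ = 590.946 K.
Area A = 0.0160 m².
Then P = σAT⁴ = 5.670×10⁻⁸×0.0160×(590.946)⁴ = 111 W.

P ≈ 111 W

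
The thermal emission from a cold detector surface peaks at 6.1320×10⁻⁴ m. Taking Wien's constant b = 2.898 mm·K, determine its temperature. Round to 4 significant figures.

T ≈ 4.726 K

Wien's law gives T = b/λ_max = (2.898×10⁻³ m·K)/(6.1320×10⁻⁴ m) = 4.726 K.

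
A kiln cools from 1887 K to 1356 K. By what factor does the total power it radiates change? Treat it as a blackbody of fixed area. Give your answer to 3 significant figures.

P ∝ T⁴, so P₂/P₁ = (T₂/T₁)⁴ = (1356/1887)⁴ = (0.718601)⁴ = 0.267.

P₂/P₁ ≈ 0.267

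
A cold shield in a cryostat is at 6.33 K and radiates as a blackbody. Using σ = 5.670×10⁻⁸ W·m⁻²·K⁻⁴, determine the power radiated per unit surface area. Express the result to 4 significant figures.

I ≈ 9.103×10⁻⁵ W/m²

Stefan–Boltzmann: I = σT⁴ = 5.670×10⁻⁸ × (6.33)⁴ = 9.103×10⁻⁵ W/m².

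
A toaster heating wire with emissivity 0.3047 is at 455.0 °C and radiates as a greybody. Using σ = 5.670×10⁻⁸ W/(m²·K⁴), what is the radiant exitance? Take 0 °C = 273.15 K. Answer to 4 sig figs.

T = 455.0 °C + 273.15 = 728.15 K.
Stefan–Boltzmann: I = εσT⁴ = 0.3047 × 5.670×10⁻⁸ × (728.15)⁴ = 4857 W/m².

I ≈ 4857 W/m²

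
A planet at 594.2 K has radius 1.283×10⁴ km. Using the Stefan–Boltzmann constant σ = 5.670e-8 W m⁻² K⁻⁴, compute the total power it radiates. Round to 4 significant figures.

P ≈ 1.462×10¹⁹ W

Surface area A = 4πR² = 4π(1.283×10⁷ m)² = 2.06854×10¹⁵ m².
P = σAT⁴ = 5.670×10⁻⁸ × 2.06854×10¹⁵ × (594.2)⁴ = 1.462×10¹⁹ W.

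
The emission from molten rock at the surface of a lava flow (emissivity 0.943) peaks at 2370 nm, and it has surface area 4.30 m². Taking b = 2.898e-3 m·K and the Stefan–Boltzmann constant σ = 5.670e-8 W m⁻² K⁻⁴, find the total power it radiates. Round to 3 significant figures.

Wien's law: T = b/λ_max = 2.898×10⁻³/2.370×10⁻⁶ = 1222.78 K.
Area A = 4.30 m².
Then P = εσAT⁴ = 0.943×5.670×10⁻⁸×4.30×(1222.78)⁴ = 5.14×10⁵ W.

P ≈ 5.14×10⁵ W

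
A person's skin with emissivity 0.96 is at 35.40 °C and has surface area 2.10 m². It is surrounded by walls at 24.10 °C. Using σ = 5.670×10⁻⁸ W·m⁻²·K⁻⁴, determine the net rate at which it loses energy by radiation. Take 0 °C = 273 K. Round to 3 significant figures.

T = 35.40 °C + 273 = 308.40 K.
Surroundings: T = 24.10 °C + 273 = 297.10 K.
Area A = 2.10 m².
Net radiated power P_net = εσA(T⁴ − T₀⁴) = 0.96×5.670×10⁻⁸×2.10×(308.40⁴ − 297.10⁴).
T⁴ − T₀⁴ = 9.04602×10⁹ − 7.79131×10⁹ = 1.25471×10⁹ K⁴, so P_net = 143 W.

Net loss ≈ 143 W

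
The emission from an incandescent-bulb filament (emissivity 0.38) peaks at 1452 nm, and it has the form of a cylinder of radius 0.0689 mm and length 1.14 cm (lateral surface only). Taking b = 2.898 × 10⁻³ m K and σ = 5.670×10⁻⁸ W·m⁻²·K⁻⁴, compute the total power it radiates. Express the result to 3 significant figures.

Wien's law: T = b/λ_max = 2.898×10⁻³/1.452×10⁻⁶ = 1995.87 K.
Lateral area A = 2πrL = 2π×6.89×10⁻⁵×0.0114 = 4.93519×10⁻⁶ m².
Then P = εσAT⁴ = 0.38×5.670×10⁻⁸×4.93519×10⁻⁶×(1995.87)⁴ = 1.69 W.

P ≈ 1.69 W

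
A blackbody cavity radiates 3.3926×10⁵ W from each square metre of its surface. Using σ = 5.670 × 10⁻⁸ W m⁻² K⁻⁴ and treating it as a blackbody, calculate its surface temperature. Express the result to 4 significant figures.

T ≈ 1564 K

I = σT⁴, so T = (I/σ)^(1/4) = (3.3926×10⁵/(5.670×10⁻⁸))^(1/4) = 1564 K.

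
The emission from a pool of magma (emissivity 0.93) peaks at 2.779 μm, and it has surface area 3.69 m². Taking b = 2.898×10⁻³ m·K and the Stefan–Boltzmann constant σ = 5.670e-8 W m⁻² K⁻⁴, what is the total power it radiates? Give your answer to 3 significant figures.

Wien's law: T = b/λ_max = 2.898×10⁻³/2.779×10⁻⁶ = 1042.82 K.
Area A = 3.69 m².
Then P = εσAT⁴ = 0.93×5.670×10⁻⁸×3.69×(1042.82)⁴ = 2.30×10⁵ W.

P ≈ 2.30×10⁵ W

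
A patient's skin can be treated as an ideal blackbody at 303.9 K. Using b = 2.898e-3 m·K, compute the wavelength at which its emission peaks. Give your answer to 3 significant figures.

Wien's displacement law: λ_max = b/T = (2.898×10⁻³ m·K)/(303.9 K) = 9.536×10⁻⁶ m.
That is 9.54 μm, in the infrared range.

λ_max ≈ 9.54 μm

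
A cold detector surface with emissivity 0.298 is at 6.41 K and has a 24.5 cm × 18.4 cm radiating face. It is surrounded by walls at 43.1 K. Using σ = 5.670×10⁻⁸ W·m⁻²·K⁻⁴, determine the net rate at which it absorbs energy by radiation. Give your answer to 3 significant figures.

Net gain ≈ 2.63×10⁻³ W

Area A = 0.245 × 0.184 = 0.04508 m².
Net radiated power P_net = εσA(T⁴ − T₀⁴) = 0.298×5.670×10⁻⁸×0.04508×(6.41⁴ − 43.1⁴).
T⁴ − T₀⁴ = 1688.23 − 3.45071×10⁶ = -3.44902×10⁶ K⁴, so P_net = -2.63×10⁻³ W — negative, meaning a net gain of 2.63×10⁻³ W.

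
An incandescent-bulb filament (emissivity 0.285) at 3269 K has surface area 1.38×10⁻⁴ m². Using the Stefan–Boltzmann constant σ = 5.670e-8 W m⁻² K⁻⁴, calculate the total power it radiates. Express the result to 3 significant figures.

P ≈ 255 W

Area A = 1.38×10⁻⁴ m².
P = εσAT⁴ = 0.285 × 5.670×10⁻⁸ × 1.38×10⁻⁴ × (3269)⁴ = 255 W.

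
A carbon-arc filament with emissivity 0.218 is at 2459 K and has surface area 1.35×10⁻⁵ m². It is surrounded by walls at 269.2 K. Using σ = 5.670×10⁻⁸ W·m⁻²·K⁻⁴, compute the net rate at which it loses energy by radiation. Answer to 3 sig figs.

Net loss ≈ 6.10 W

Area A = 1.35×10⁻⁵ m².
Net radiated power P_net = εσA(T⁴ − T₀⁴) = 0.218×5.670×10⁻⁸×1.35×10⁻⁵×(2459⁴ − 269.2⁴).
T⁴ − T₀⁴ = 3.65624×10¹³ − 5.25170×10⁹ = 3.65571×10¹³ K⁴, so P_net = 6.10 W.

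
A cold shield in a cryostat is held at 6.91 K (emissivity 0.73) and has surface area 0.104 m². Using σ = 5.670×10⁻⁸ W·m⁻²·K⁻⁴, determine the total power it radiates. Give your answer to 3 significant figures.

Area A = 0.104 m².
P = εσAT⁴ = 0.73 × 5.670×10⁻⁸ × 0.104 × (6.91)⁴ = 9.81×10⁻⁶ W.

P ≈ 9.81×10⁻⁶ W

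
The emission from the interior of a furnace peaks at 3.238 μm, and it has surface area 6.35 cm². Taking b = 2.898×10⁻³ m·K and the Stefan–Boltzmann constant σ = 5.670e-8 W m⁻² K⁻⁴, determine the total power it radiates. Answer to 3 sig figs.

Wien's law: T = b/λ_max = 2.898×10⁻³/3.238×10⁻⁶ = 894.997 K.
Area A = 6.35 cm² = 6.35×10⁻⁴ m².
Then P = σAT⁴ = 5.670×10⁻⁸×6.35×10⁻⁴×(894.997)⁴ = 23.1 W.

P ≈ 23.1 W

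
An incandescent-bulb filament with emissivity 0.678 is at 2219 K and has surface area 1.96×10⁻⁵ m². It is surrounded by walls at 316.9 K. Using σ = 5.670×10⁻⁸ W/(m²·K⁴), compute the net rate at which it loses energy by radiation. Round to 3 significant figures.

Net loss ≈ 18.3 W

Area A = 1.96×10⁻⁵ m².
Net radiated power P_net = εσA(T⁴ − T₀⁴) = 0.678×5.670×10⁻⁸×1.96×10⁻⁵×(2219⁴ − 316.9⁴).
T⁴ − T₀⁴ = 2.42454×10¹³ − 1.00853×10¹⁰ = 2.42353×10¹³ K⁴, so P_net = 18.3 W.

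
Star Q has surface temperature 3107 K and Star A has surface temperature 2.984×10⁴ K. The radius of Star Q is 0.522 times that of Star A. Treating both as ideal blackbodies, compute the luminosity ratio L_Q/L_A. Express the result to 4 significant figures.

L_Q/L_A ≈ 3.203×10⁻⁵

L ∝ R²T⁴, so L_Q/L_A = (R_Q/R_A)²(T_Q/T_A)⁴ = (0.522)² × (3107/2.984×10⁴)⁴ = 0.272484 × 1.17536×10⁻⁴ = 3.203×10⁻⁵.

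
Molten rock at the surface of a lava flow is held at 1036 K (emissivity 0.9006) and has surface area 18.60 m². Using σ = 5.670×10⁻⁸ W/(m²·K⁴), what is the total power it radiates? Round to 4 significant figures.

P ≈ 1.094×10⁶ W

Area A = 18.60 m².
P = εσAT⁴ = 0.9006 × 5.670×10⁻⁸ × 18.60 × (1036)⁴ = 1.094×10⁶ W.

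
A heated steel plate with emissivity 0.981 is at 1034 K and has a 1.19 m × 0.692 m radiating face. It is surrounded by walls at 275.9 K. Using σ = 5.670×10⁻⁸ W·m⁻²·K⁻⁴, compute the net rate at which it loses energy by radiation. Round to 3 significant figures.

Area A = 1.19 × 0.692 = 0.82348 m².
Net radiated power P_net = εσA(T⁴ − T₀⁴) = 0.981×5.670×10⁻⁸×0.82348×(1034⁴ − 275.9⁴).
T⁴ − T₀⁴ = 1.14309×10¹² − 5.79438×10⁹ = 1.13730×10¹² K⁴, so P_net = 5.21×10⁴ W.

Net loss ≈ 5.21×10⁴ W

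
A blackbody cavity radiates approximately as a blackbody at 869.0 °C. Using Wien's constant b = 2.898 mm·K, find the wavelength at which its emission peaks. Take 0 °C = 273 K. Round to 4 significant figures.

T = 869.0 °C + 273 = 1142.0 K.
Wien's displacement law: λ_max = b/T = (2.898×10⁻³ m·K)/(1142.0 K) = 2.5377×10⁻⁶ m.
That is 2.538 μm, in the infrared range.

λ_max ≈ 2.538 μm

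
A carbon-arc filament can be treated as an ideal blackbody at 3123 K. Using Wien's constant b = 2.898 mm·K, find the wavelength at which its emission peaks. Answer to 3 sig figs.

λ_max ≈ 0.928 μm

Wien's displacement law: λ_max = b/T = (2.898×10⁻³ m·K)/(3123 K) = 9.280×10⁻⁷ m.
That is 0.928 μm, in the infrared range.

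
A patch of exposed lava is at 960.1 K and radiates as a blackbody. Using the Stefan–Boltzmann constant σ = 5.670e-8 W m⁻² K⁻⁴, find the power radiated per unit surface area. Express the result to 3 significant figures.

Stefan–Boltzmann: I = σT⁴ = 5.670×10⁻⁸ × (960.1)⁴ = 4.82×10⁴ W/m².

I ≈ 4.82×10⁴ W/m²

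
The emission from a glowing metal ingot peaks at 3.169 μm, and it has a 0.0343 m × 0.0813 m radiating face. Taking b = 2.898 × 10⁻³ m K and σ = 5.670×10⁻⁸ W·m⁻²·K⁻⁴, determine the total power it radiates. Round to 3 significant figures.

P ≈ 111 W

Wien's law: T = b/λ_max = 2.898×10⁻³/3.169×10⁻⁶ = 914.484 K.
Area A = 0.0343 × 0.0813 = 2.78859×10⁻³ m².
Then P = σAT⁴ = 5.670×10⁻⁸×2.78859×10⁻³×(914.484)⁴ = 111 W.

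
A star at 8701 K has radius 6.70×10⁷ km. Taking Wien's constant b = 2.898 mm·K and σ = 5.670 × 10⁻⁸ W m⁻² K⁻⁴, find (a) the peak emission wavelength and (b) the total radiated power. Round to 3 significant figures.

(a) λ_max = b/T = 2.898×10⁻³/8701 = 3.331×10⁻⁷ m = 333 nm.
Surface area A = 4πR² = 4π(6.70×10¹⁰ m)² = 5.64104×10²² m².
(b) P = σAT⁴ = 5.670×10⁻⁸×5.64104×10²²×(8701)⁴ = 1.83×10³¹ W.

λ_max ≈ 333 nm; P ≈ 1.83×10³¹ W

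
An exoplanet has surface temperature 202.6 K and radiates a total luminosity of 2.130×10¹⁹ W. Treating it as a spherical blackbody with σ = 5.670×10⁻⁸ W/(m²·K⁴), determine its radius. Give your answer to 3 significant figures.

R ≈ 1.33×10⁸ m

L = 4πR²σT⁴ ⇒ R = √(L/(4πσT⁴)).
σT⁴ = 95.5302 W/m², so R = √(2.130×10¹⁹/(4π×95.5302)) = 1.33×10⁸ m.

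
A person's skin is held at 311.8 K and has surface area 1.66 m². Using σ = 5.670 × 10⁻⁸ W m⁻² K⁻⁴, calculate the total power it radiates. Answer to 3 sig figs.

Area A = 1.66 m².
P = σAT⁴ = 5.670×10⁻⁸ × 1.66 × (311.8)⁴ = 890 W.

P ≈ 890 W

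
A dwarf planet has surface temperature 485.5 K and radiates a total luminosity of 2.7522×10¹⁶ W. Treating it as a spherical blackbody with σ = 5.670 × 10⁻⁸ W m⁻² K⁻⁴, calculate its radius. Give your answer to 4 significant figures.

L = 4πR²σT⁴ ⇒ R = √(L/(4πσT⁴)).
σT⁴ = 3150.21 W/m², so R = √(2.7522×10¹⁶/(4π×3150.21)) = 8.338×10⁵ m.

R ≈ 8.338×10⁵ m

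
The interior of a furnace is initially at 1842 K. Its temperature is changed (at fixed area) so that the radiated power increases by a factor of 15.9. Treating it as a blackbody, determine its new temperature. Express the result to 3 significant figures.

P ∝ T⁴, so T₂/T₁ = (P₂/P₁)^(1/4) = (15.9)^(1/4) = 1.99687.
T₂ = 1842 × 1.99687 = 3.68×10³ K.

T₂ ≈ 3.68×10³ K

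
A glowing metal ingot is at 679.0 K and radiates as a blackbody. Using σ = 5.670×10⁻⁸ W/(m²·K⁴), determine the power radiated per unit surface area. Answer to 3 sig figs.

I ≈ 1.21×10⁴ W/m²

Stefan–Boltzmann: I = σT⁴ = 5.670×10⁻⁸ × (679.0)⁴ = 1.21×10⁴ W/m².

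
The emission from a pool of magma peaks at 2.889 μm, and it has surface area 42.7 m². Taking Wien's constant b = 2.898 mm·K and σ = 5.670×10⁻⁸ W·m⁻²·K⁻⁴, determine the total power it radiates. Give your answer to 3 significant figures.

P ≈ 2.45×10⁶ W

Wien's law: T = b/λ_max = 2.898×10⁻³/2.889×10⁻⁶ = 1003.12 K.
Area A = 42.7 m².
Then P = σAT⁴ = 5.670×10⁻⁸×42.7×(1003.12)⁴ = 2.45×10⁶ W.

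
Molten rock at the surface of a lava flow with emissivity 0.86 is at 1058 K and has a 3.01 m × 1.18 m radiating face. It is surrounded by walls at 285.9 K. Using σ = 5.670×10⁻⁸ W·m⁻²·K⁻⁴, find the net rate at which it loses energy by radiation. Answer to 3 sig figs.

Area A = 3.01 × 1.18 = 3.5518 m².
Net radiated power P_net = εσA(T⁴ − T₀⁴) = 0.86×5.670×10⁻⁸×3.5518×(1058⁴ − 285.9⁴).
T⁴ − T₀⁴ = 1.25298×10¹² − 6.68123×10⁹ = 1.24630×10¹² K⁴, so P_net = 2.16×10⁵ W.

Net loss ≈ 2.16×10⁵ W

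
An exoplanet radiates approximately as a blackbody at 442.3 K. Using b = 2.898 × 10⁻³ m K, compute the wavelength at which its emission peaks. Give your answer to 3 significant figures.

Wien's displacement law: λ_max = b/T = (2.898×10⁻³ m·K)/(442.3 K) = 6.552×10⁻⁶ m.
That is 6.55 μm, in the infrared range.

λ_max ≈ 6.55 μm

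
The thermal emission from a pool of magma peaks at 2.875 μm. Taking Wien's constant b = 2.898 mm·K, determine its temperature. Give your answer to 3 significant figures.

T ≈ 1.01×10³ K

Wien's law gives T = b/λ_max = (2.898×10⁻³ m·K)/(2.875×10⁻⁶ m) = 1.01×10³ K.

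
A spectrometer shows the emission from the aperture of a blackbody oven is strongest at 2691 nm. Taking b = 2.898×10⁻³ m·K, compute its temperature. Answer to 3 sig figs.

T ≈ 1.08×10³ K

Wien's law gives T = b/λ_max = (2.898×10⁻³ m·K)/(2.691×10⁻⁶ m) = 1.08×10³ K.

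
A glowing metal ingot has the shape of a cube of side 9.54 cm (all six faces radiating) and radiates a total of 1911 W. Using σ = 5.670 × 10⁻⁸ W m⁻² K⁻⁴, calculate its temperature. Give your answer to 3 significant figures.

Area A = 6s² = 6×(0.0954 m)² = 0.054607 m².
P = σAT⁴ ⇒ T = (P/(σA))^(1/4) = (1911/(5.670×10⁻⁸×0.054607))^(1/4) = 886 K.

T ≈ 886 K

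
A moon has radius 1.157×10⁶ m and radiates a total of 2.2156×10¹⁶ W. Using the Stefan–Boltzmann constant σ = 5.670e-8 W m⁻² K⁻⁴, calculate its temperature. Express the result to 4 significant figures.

T ≈ 390.4 K

Surface area A = 4πR² = 4π(1.157×10⁶ m)² = 1.68220×10¹³ m².
P = σAT⁴ ⇒ T = (P/(σA))^(1/4) = (2.2156×10¹⁶/(5.670×10⁻⁸×1.68220×10¹³))^(1/4) = 390.4 K.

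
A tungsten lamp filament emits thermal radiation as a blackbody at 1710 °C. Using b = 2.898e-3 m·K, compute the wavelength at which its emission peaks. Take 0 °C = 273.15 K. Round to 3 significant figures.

λ_max ≈ 1.46×10³ nm

T = 1710 °C + 273.15 = 1983.15 K.
Wien's displacement law: λ_max = b/T = (2.898×10⁻³ m·K)/(1983.15 K) = 1.461×10⁻⁶ m.
That is 1.46×10³ nm, in the infrared range.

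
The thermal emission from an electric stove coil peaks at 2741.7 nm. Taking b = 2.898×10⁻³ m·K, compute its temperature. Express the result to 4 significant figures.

Wien's law gives T = b/λ_max = (2.898×10⁻³ m·K)/(2.7417×10⁻⁶ m) = 1057 K.

T ≈ 1057 K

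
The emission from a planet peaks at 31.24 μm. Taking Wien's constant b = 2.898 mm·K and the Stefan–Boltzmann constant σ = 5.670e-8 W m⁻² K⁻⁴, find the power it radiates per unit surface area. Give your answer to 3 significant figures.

Wien's law: T = b/λ_max = 2.898×10⁻³/3.124×10⁻⁵ = 92.7657 K.
Then I = σT⁴ = 5.670×10⁻⁸×(92.7657)⁴ = 4.20 W/m².

I ≈ 4.20 W/m²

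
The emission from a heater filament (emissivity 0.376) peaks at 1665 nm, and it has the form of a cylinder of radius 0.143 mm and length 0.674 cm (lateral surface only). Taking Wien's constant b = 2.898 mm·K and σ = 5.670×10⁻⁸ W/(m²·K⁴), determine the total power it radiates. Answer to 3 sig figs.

Wien's law: T = b/λ_max = 2.898×10⁻³/1.665×10⁻⁶ = 1740.54 K.
Lateral area A = 2πrL = 2π×1.43×10⁻⁴×6.74×10⁻³ = 6.05586×10⁻⁶ m².
Then P = εσAT⁴ = 0.376×5.670×10⁻⁸×6.05586×10⁻⁶×(1740.54)⁴ = 1.18 W.

P ≈ 1.18 W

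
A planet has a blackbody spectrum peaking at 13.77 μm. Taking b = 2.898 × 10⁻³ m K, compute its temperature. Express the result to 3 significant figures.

Wien's law gives T = b/λ_max = (2.898×10⁻³ m·K)/(1.377×10⁻⁵ m) = 210 K.

T ≈ 210 K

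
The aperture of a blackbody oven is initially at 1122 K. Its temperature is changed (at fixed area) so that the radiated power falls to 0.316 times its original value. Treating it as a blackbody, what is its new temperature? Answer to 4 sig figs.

P ∝ T⁴, so T₂/T₁ = (P₂/P₁)^(1/4) = (0.316)^(1/4) = 0.749759.
T₂ = 1122 × 0.749759 = 841.2 K.

T₂ ≈ 841.2 K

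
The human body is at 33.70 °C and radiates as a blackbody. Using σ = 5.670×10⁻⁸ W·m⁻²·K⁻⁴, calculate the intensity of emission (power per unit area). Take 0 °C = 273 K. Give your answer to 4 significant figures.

I ≈ 501.7 W/m²

T = 33.70 °C + 273 = 306.70 K.
Stefan–Boltzmann: I = σT⁴ = 5.670×10⁻⁸ × (306.70)⁴ = 501.7 W/m².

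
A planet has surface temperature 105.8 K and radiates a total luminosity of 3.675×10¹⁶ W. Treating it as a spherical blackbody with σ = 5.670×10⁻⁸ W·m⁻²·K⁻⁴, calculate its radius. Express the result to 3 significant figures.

R ≈ 2.03×10⁷ m

L = 4πR²σT⁴ ⇒ R = √(L/(4πσT⁴)).
σT⁴ = 7.10437 W/m², so R = √(3.675×10¹⁶/(4π×7.10437)) = 2.03×10⁷ m.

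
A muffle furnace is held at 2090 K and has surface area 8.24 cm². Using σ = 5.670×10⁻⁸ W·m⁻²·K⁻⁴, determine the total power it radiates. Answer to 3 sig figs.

P ≈ 891 W

Area A = 8.24 cm² = 8.24×10⁻⁴ m².
P = σAT⁴ = 5.670×10⁻⁸ × 8.24×10⁻⁴ × (2090)⁴ = 891 W.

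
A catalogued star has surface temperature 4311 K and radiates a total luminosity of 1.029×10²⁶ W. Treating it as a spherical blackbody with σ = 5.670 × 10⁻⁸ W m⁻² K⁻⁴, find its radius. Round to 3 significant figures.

L = 4πR²σT⁴ ⇒ R = √(L/(4πσT⁴)).
σT⁴ = 1.95837×10⁷ W/m², so R = √(1.029×10²⁶/(4π×1.95837×10⁷)) = 6.47×10⁸ m.

R ≈ 6.47×10⁸ m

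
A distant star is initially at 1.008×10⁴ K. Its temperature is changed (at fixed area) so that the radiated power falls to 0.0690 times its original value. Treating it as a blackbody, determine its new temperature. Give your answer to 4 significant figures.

P ∝ T⁴, so T₂/T₁ = (P₂/P₁)^(1/4) = (0.0690)^(1/4) = 0.512522.
T₂ = 1.008×10⁴ × 0.512522 = 5166 K.

T₂ ≈ 5166 K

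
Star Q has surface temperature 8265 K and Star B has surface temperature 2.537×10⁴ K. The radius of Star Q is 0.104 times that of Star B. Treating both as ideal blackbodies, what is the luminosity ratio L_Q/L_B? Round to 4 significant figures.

L ∝ R²T⁴, so L_Q/L_B = (R_Q/R_B)²(T_Q/T_B)⁴ = (0.104)² × (8265/2.537×10⁴)⁴ = 0.010816 × 0.0112639 = 1.218×10⁻⁴.

L_Q/L_B ≈ 1.218×10⁻⁴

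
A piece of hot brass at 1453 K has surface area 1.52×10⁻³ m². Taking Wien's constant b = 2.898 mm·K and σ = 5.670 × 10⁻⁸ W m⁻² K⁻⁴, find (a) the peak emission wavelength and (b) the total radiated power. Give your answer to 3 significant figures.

(a) λ_max = b/T = 2.898×10⁻³/1453 = 1.994×10⁻⁶ m = 1.99 μm.
Area A = 1.52×10⁻³ m².
(b) P = σAT⁴ = 5.670×10⁻⁸×1.52×10⁻³×(1453)⁴ = 384 W.

λ_max ≈ 1.99 μm; P ≈ 384 W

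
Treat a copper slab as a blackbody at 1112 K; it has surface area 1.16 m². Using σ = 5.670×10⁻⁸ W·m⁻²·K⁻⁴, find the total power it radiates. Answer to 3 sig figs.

P ≈ 1.01×10⁵ W

Area A = 1.16 m².
P = σAT⁴ = 5.670×10⁻⁸ × 1.16 × (1112)⁴ = 1.01×10⁵ W.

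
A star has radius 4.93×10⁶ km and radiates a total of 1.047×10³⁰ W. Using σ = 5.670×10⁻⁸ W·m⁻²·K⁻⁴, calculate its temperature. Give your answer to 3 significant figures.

Surface area A = 4πR² = 4π(4.93×10⁹ m)² = 3.05424×10²⁰ m².
P = σAT⁴ ⇒ T = (P/(σA))^(1/4) = (1.047×10³⁰/(5.670×10⁻⁸×3.05424×10²⁰))^(1/4) = 1.57×10⁴ K.

T ≈ 1.57×10⁴ K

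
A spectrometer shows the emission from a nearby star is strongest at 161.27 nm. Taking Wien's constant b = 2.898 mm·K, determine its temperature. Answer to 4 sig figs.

Wien's law gives T = b/λ_max = (2.898×10⁻³ m·K)/(1.6127×10⁻⁷ m) = 1.797×10⁴ K.

T ≈ 1.797×10⁴ K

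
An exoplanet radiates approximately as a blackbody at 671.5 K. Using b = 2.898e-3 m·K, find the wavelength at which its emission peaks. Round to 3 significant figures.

Wien's displacement law: λ_max = b/T = (2.898×10⁻³ m·K)/(671.5 K) = 4.316×10⁻⁶ m.
That is 4.32 μm, in the infrared range.

λ_max ≈ 4.32 μm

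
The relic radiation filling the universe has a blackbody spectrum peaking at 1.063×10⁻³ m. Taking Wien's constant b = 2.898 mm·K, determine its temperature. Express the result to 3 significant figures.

Wien's law gives T = b/λ_max = (2.898×10⁻³ m·K)/(1.063×10⁻³ m) = 2.73 K.

T ≈ 2.73 K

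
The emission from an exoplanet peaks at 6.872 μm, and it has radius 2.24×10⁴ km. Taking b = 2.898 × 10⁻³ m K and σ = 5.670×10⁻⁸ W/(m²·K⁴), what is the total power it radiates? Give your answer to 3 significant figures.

P ≈ 1.13×10¹⁹ W

Wien's law: T = b/λ_max = 2.898×10⁻³/6.872×10⁻⁶ = 421.711 K.
Surface area A = 4πR² = 4π(2.24×10⁷ m)² = 6.30530×10¹⁵ m².
Then P = σAT⁴ = 5.670×10⁻⁸×6.30530×10¹⁵×(421.711)⁴ = 1.13×10¹⁹ W.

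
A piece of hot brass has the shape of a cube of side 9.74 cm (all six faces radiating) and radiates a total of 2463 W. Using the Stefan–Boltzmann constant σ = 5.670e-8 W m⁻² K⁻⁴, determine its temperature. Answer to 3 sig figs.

T ≈ 935 K

Area A = 6s² = 6×(0.0974 m)² = 0.0569206 m².
P = σAT⁴ ⇒ T = (P/(σA))^(1/4) = (2463/(5.670×10⁻⁸×0.0569206))^(1/4) = 935 K.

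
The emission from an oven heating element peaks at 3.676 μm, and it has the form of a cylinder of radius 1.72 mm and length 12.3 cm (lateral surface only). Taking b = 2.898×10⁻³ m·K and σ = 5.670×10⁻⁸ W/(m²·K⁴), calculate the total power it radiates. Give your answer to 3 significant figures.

P ≈ 29.1 W

Wien's law: T = b/λ_max = 2.898×10⁻³/3.676×10⁻⁶ = 788.357 K.
Lateral area A = 2πrL = 2π×1.72×10⁻³×0.123 = 1.32927×10⁻³ m².
Then P = σAT⁴ = 5.670×10⁻⁸×1.32927×10⁻³×(788.357)⁴ = 29.1 W.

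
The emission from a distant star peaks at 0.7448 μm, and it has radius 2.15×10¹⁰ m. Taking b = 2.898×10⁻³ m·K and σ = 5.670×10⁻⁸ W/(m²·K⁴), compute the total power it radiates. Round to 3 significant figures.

P ≈ 7.55×10²⁸ W

Wien's law: T = b/λ_max = 2.898×10⁻³/7.448×10⁻⁷ = 3890.98 K.
Surface area A = 4πR² = 4π(2.15×10¹⁰ m)² = 5.80880×10²¹ m².
Then P = σAT⁴ = 5.670×10⁻⁸×5.80880×10²¹×(3890.98)⁴ = 7.55×10²⁸ W.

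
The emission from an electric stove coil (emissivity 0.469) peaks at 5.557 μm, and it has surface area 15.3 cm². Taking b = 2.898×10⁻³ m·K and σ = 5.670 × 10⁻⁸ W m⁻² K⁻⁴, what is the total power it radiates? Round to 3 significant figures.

Wien's law: T = b/λ_max = 2.898×10⁻³/5.557×10⁻⁶ = 521.504 K.
Area A = 15.3 cm² = 1.53×10⁻³ m².
Then P = εσAT⁴ = 0.469×5.670×10⁻⁸×1.53×10⁻³×(521.504)⁴ = 3.01 W.

P ≈ 3.01 W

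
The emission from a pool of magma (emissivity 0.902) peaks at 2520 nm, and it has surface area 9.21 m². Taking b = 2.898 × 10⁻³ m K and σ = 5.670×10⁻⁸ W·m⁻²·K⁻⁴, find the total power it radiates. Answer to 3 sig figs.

Wien's law: T = b/λ_max = 2.898×10⁻³/2.520×10⁻⁶ = 1150.00 K.
Area A = 9.21 m².
Then P = εσAT⁴ = 0.902×5.670×10⁻⁸×9.21×(1150.00)⁴ = 8.24×10⁵ W.

P ≈ 8.24×10⁵ W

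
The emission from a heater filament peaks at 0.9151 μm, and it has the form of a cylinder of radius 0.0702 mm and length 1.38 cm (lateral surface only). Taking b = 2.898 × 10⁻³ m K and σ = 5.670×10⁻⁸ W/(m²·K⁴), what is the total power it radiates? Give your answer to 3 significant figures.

Wien's law: T = b/λ_max = 2.898×10⁻³/9.151×10⁻⁷ = 3166.87 K.
Lateral area A = 2πrL = 2π×7.02×10⁻⁵×0.0138 = 6.08690×10⁻⁶ m².
Then P = σAT⁴ = 5.670×10⁻⁸×6.08690×10⁻⁶×(3166.87)⁴ = 34.7 W.

P ≈ 34.7 W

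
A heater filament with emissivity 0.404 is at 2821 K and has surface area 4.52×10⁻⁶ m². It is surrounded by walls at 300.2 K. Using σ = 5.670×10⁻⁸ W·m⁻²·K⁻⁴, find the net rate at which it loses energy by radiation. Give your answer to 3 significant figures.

Area A = 4.52×10⁻⁶ m².
Net radiated power P_net = εσA(T⁴ − T₀⁴) = 0.404×5.670×10⁻⁸×4.52×10⁻⁶×(2821⁴ − 300.2⁴).
T⁴ − T₀⁴ = 6.33304×10¹³ − 8.12162×10⁹ = 6.33223×10¹³ K⁴, so P_net = 6.56 W.

Net loss ≈ 6.56 W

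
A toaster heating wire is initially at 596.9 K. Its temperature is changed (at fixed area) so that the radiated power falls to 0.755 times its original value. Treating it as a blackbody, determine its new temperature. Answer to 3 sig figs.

P ∝ T⁴, so T₂/T₁ = (P₂/P₁)^(1/4) = (0.755)^(1/4) = 0.932152.
T₂ = 596.9 × 0.932152 = 556 K.

T₂ ≈ 556 K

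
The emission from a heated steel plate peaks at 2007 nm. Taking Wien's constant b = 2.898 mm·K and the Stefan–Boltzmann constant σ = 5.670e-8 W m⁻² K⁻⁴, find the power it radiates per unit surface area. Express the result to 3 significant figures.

I ≈ 2.46×10⁵ W/m²

Wien's law: T = b/λ_max = 2.898×10⁻³/2.007×10⁻⁶ = 1443.95 K.
Then I = σT⁴ = 5.670×10⁻⁸×(1443.95)⁴ = 2.46×10⁵ W/m².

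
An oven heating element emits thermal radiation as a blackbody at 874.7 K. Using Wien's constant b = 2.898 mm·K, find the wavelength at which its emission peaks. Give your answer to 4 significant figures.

Wien's displacement law: λ_max = b/T = (2.898×10⁻³ m·K)/(874.7 K) = 3.3131×10⁻⁶ m.
That is 3.313 μm, in the infrared range.

λ_max ≈ 3.313 μm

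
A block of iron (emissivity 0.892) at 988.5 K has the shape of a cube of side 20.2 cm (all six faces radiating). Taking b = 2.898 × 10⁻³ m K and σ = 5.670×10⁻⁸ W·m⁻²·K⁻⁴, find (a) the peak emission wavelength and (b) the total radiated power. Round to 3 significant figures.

λ_max ≈ 2.93×10³ nm; P ≈ 1.18×10⁴ W

(a) λ_max = b/T = 2.898×10⁻³/988.5 = 2.932×10⁻⁶ m = 2.93×10³ nm.
Area A = 6s² = 6×(0.202 m)² = 0.244824 m².
(b) P = εσAT⁴ = 0.892×5.670×10⁻⁸×0.244824×(988.5)⁴ = 1.18×10⁴ W.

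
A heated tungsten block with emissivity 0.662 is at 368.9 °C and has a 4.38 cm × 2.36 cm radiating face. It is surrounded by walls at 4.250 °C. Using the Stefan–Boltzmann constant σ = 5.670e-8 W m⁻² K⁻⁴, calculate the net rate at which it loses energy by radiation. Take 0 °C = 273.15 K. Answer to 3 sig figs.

T = 368.9 °C + 273.15 = 642.05 K.
Surroundings: T = 4.250 °C + 273.15 = 277.400 K.
Area A = 0.0438 × 0.0236 = 1.03368×10⁻³ m².
Net radiated power P_net = εσA(T⁴ − T₀⁴) = 0.662×5.670×10⁻⁸×1.03368×10⁻³×(642.05⁴ − 277.400⁴).
T⁴ − T₀⁴ = 1.69932×10¹¹ − 5.92142×10⁹ = 1.64011×10¹¹ K⁴, so P_net = 6.36 W.

Net loss ≈ 6.36 W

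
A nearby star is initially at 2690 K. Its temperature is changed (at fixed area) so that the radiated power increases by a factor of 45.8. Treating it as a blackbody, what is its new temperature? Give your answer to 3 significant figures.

T₂ ≈ 7.00×10³ K

P ∝ T⁴, so T₂/T₁ = (P₂/P₁)^(1/4) = (45.8)^(1/4) = 2.60146.
T₂ = 2690 × 2.60146 = 7.00×10³ K.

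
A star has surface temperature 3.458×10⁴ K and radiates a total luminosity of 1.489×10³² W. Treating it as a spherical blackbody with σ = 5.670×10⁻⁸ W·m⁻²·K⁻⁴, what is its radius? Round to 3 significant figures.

R ≈ 1.21×10¹⁰ m

L = 4πR²σT⁴ ⇒ R = √(L/(4πσT⁴)).
σT⁴ = 8.10743×10¹⁰ W/m², so R = √(1.489×10³²/(4π×8.10743×10¹⁰)) = 1.21×10¹⁰ m.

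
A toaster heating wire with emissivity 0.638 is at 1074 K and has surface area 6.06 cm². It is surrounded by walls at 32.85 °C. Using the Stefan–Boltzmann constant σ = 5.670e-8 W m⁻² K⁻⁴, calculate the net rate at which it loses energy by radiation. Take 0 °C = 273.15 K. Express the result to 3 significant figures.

Net loss ≈ 29.0 W

Surroundings: T = 32.85 °C + 273.15 = 306.00 K.
Area A = 6.06 cm² = 6.06×10⁻⁴ m².
Net radiated power P_net = εσA(T⁴ − T₀⁴) = 0.638×5.670×10⁻⁸×6.06×10⁻⁴×(1074⁴ − 306.00⁴).
T⁴ − T₀⁴ = 1.33051×10¹² − 8.76770×10⁹ = 1.32174×10¹² K⁴, so P_net = 29.0 W.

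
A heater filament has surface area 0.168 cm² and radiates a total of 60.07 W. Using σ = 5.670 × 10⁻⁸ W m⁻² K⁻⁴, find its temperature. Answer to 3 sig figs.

T ≈ 2.82×10³ K

Area A = 0.168 cm² = 1.68×10⁻⁵ m².
P = σAT⁴ ⇒ T = (P/(σA))^(1/4) = (60.07/(5.670×10⁻⁸×1.68×10⁻⁵))^(1/4) = 2.82×10³ K.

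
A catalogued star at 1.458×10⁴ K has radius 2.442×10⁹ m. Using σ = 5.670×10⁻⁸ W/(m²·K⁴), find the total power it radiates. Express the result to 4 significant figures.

P ≈ 1.920×10²⁹ W

Surface area A = 4πR² = 4π(2.442×10⁹ m)² = 7.49378×10¹⁹ m².
P = σAT⁴ = 5.670×10⁻⁸ × 7.49378×10¹⁹ × (1.458×10⁴)⁴ = 1.920×10²⁹ W.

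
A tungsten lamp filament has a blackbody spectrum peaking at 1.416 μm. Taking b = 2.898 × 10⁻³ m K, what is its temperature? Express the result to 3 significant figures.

T ≈ 2.05×10³ K

Wien's law gives T = b/λ_max = (2.898×10⁻³ m·K)/(1.416×10⁻⁶ m) = 2.05×10³ K.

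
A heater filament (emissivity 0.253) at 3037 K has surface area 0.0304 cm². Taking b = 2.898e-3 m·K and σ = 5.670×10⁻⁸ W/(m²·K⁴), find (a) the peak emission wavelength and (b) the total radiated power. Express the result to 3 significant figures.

(a) λ_max = b/T = 2.898×10⁻³/3037 = 9.542×10⁻⁷ m = 954 nm.
Area A = 0.0304 cm² = 3.04×10⁻⁶ m².
(b) P = εσAT⁴ = 0.253×5.670×10⁻⁸×3.04×10⁻⁶×(3037)⁴ = 3.71 W.

λ_max ≈ 954 nm; P ≈ 3.71 W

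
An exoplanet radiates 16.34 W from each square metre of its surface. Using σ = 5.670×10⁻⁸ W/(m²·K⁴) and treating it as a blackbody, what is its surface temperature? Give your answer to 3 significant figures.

T ≈ 130 K

I = σT⁴, so T = (I/σ)^(1/4) = (16.34/(5.670×10⁻⁸))^(1/4) = 130 K.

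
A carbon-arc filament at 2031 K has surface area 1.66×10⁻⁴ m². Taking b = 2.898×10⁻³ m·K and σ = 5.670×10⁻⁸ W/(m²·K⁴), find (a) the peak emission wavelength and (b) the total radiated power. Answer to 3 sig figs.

(a) λ_max = b/T = 2.898×10⁻³/2031 = 1.427×10⁻⁶ m = 1.43 μm.
Area A = 1.66×10⁻⁴ m².
(b) P = σAT⁴ = 5.670×10⁻⁸×1.66×10⁻⁴×(2031)⁴ = 160 W.

λ_max ≈ 1.43 μm; P ≈ 160 W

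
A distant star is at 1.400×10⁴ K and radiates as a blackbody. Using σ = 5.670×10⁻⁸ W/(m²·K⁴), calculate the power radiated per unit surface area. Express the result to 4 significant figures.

Stefan–Boltzmann: I = σT⁴ = 5.670×10⁻⁸ × (1.400×10⁴)⁴ = 2.178×10⁹ W/m².

I ≈ 2.178×10⁹ W/m²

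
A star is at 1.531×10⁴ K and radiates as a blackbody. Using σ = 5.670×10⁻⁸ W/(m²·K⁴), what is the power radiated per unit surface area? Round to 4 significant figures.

Stefan–Boltzmann: I = σT⁴ = 5.670×10⁻⁸ × (1.531×10⁴)⁴ = 3.115×10⁹ W/m².

I ≈ 3.115×10⁹ W/m²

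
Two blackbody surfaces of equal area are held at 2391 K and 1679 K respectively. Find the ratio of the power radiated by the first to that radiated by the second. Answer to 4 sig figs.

With equal areas, P₁/P₂ = (T₁/T₂)⁴ = (2391/1679)⁴ = 4.113.

P₁/P₂ ≈ 4.113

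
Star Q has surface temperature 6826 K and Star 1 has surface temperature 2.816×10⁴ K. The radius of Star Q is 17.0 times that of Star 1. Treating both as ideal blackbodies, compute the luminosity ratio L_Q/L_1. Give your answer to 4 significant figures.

L_Q/L_1 ≈ 0.9978

L ∝ R²T⁴, so L_Q/L_1 = (R_Q/R_1)²(T_Q/T_1)⁴ = (17.0)² × (6826/2.816×10⁴)⁴ = 289 × 3.45251×10⁻³ = 0.9978.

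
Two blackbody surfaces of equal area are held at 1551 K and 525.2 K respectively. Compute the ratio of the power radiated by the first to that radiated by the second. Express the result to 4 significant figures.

With equal areas, P₁/P₂ = (T₁/T₂)⁴ = (1551/525.2)⁴ = 76.06.

P₁/P₂ ≈ 76.06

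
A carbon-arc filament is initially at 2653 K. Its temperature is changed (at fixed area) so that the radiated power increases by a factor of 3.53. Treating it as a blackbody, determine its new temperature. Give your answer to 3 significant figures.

P ∝ T⁴, so T₂/T₁ = (P₂/P₁)^(1/4) = (3.53)^(1/4) = 1.37070.
T₂ = 2653 × 1.37070 = 3.64×10³ K.

T₂ ≈ 3.64×10³ K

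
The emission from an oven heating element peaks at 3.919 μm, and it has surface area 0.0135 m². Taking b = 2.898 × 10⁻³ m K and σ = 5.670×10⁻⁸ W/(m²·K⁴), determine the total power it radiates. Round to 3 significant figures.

Wien's law: T = b/λ_max = 2.898×10⁻³/3.919×10⁻⁶ = 739.474 K.
Area A = 0.0135 m².
Then P = σAT⁴ = 5.670×10⁻⁸×0.0135×(739.474)⁴ = 229 W.

P ≈ 229 W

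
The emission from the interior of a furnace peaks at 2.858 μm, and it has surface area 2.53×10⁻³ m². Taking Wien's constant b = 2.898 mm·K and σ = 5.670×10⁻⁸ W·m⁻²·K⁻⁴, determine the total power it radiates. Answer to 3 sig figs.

Wien's law: T = b/λ_max = 2.898×10⁻³/2.858×10⁻⁶ = 1014.00 K.
Area A = 2.53×10⁻³ m².
Then P = σAT⁴ = 5.670×10⁻⁸×2.53×10⁻³×(1014.00)⁴ = 152 W.

P ≈ 152 W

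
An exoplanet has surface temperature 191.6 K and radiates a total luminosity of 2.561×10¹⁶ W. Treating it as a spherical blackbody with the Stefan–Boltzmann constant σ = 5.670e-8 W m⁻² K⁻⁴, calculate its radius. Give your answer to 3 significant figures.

L = 4πR²σT⁴ ⇒ R = √(L/(4πσT⁴)).
σT⁴ = 76.4126 W/m², so R = √(2.561×10¹⁶/(4π×76.4126)) = 5.16×10⁶ m.

R ≈ 5.16×10⁶ m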